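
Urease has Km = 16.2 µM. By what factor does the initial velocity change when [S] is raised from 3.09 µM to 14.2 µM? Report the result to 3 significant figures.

2.92

Since Vmax cancels, v₂/v₁ = [S]₂(Km+[S]₁) / [S]₁(Km+[S]₂).
= 14.2×(16.2+3.09) / (3.09×(16.2+14.2)) = 273.9/93.94 = 2.92.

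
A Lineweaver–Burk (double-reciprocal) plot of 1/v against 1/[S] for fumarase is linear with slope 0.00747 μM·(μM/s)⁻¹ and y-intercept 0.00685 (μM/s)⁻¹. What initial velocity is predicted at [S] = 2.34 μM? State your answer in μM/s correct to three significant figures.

The y-intercept is 1/Vmax, so Vmax = 1/0.00685 = 146 μM/s.
The slope is Km/Vmax, so Km = 0.00747 × 146 = 1.09 μM.
Then v = 146 × 2.34/(1.09 + 2.34) = 99.6 μM/s.

99.6 μM/s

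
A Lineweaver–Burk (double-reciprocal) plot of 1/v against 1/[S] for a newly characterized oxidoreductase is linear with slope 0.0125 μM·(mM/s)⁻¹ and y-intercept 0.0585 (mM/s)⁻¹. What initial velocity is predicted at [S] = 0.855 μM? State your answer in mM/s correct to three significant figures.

The y-intercept is 1/Vmax, so Vmax = 1/0.0585 = 17.1 mM/s.
The slope is Km/Vmax, so Km = 0.0125 × 17.1 = 0.214 μM.
Then v = 17.1 × 0.855/(0.214 + 0.855) = 13.7 mM/s.

13.7 mM/s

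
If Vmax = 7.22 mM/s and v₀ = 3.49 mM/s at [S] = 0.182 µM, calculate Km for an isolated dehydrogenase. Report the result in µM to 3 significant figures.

v/Vmax = 3.49/7.22 = 0.4834 = [S]/(Km+[S]).
So Km + [S] = [S]/0.4834 = 0.3765 µM, giving Km = 0.3765 − 0.182 = 0.195 µM.

0.195 µM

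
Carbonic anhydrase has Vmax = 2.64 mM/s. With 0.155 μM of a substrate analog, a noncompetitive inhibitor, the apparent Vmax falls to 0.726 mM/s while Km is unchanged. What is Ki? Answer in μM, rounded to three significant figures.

0.0588 μM

Noncompetitive: Vmax,app = Vmax/α with α = 1 + [I]/Ki.
α = Vmax/Vmax,app = 2.64/0.726 = 3.636.
Since α = 1 + [I]/Ki, [I]/Ki = 3.636 − 1 = 2.636 and Ki = 0.155/2.636 = 0.0588 μM.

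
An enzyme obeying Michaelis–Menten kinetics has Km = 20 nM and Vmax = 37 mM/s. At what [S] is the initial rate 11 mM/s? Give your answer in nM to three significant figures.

The required fractional saturation is v/Vmax = 11/37 = 0.2973.
Then [S]/(Km+[S]) = 0.2973 ⇒ [S] = 20 × 0.2973/(1 − 0.2973) = 8.46 nM.

8.46 nM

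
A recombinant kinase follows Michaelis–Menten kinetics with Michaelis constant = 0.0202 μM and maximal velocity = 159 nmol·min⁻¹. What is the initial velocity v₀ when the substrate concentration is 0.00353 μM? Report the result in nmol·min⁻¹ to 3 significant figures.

23.7 nmol·min⁻¹

[S]/(Km+[S]) = 0.00353/0.02373 = 0.1488, the fractional saturation.
v = 0.1488 × Vmax = 0.1488 × 159 = 23.7 nmol·min⁻¹.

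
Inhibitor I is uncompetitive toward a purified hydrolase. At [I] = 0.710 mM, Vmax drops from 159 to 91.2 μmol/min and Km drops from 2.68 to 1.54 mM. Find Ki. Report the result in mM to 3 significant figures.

Uncompetitive: Vmax,app = Vmax/α (and Km,app = Km/α) with α = 1 + [I]/Ki.
α = Vmax/Vmax,app = 159/91.2 = 1.743.
Since α = 1 + [I]/Ki, [I]/Ki = 1.743 − 1 = 0.7434 and Ki = 0.710/0.7434 = 0.955 mM.

0.955 mM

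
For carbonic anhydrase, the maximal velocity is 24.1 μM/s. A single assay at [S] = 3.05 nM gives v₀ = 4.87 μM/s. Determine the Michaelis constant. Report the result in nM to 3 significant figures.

12.0 nM

v/Vmax = 4.87/24.1 = 0.2021 = [S]/(Km+[S]).
So Km + [S] = [S]/0.2021 = 15.09 nM, giving Km = 15.09 − 3.05 = 12.0 nM.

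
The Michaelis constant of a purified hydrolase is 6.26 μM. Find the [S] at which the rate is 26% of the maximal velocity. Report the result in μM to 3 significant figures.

v/Vmax = [S]/(Km+[S]) = 0.26, so [S] = Km·0.26/(1 − 0.26) = 6.26 × 0.3514.
[S] = 2.20 μM.

2.20 μM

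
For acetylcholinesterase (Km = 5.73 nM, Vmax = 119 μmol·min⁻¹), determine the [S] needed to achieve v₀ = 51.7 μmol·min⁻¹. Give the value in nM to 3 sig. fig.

The required fractional saturation is v/Vmax = 51.7/119 = 0.4345.
Then [S]/(Km+[S]) = 0.4345 ⇒ [S] = 5.73 × 0.4345/(1 − 0.4345) = 4.40 nM.

4.40 nM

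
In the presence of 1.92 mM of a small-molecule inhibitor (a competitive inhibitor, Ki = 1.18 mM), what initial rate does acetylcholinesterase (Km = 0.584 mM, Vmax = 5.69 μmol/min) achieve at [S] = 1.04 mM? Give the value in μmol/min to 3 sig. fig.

2.30 μmol/min

α = 1 + [I]/Ki = 1 + 1.92/1.18 = 2.627.
For a competitive inhibitor, Vmax is unchanged and the apparent Km becomes α·Km: Km,app = 1.53 mM, Vmax,app = 5.69 μmol/min.
v = Vmax,app·[S]/(Km,app + [S]) = 5.69 × 1.04/(1.53 + 1.04) = 2.30 μmol/min.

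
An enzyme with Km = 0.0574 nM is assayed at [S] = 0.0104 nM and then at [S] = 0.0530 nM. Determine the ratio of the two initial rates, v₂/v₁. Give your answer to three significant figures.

3.13

Since Vmax cancels, v₂/v₁ = [S]₂(Km+[S]₁) / [S]₁(Km+[S]₂).
= 0.0530×(0.0574+0.0104) / (0.0104×(0.0574+0.0530)) = 0.003593/0.001148 = 3.13.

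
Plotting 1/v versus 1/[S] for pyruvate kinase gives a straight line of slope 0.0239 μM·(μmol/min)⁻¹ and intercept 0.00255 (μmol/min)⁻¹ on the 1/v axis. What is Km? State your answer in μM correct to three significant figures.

9.37 μM

y-intercept = 1/Vmax ⇒ Vmax = 392 μmol/min; slope = Km/Vmax ⇒ Km = slope × Vmax.
Km = 0.0239 × 392 = 9.37 μM.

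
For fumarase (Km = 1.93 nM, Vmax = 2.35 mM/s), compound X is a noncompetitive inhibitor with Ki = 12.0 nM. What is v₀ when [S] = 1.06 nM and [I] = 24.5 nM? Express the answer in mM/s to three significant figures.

0.274 mM/s

With α = 1 + [I]/Ki = 1 + 24.5/12.0 = 3.042, the noncompetitive rate law is v = (Vmax/α)·[S] / (Km + [S]).
v = (2.35/3.042)×1.06 / (1.93 + 1.06) = 0.8190/2.990 = 0.274 mM/s.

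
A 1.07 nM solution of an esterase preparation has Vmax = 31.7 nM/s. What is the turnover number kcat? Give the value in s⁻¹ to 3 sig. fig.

29.6 s⁻¹

kcat = Vmax/[E]total = 31.7 nM/s / 1.07 nM = 29.6 s⁻¹.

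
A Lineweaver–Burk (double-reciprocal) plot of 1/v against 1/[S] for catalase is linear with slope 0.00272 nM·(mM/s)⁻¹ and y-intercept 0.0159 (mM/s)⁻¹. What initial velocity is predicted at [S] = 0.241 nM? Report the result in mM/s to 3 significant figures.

The y-intercept is 1/Vmax, so Vmax = 1/0.0159 = 62.9 mM/s.
The slope is Km/Vmax, so Km = 0.00272 × 62.9 = 0.171 nM.
Then v = 62.9 × 0.241/(0.171 + 0.241) = 36.8 mM/s.

36.8 mM/s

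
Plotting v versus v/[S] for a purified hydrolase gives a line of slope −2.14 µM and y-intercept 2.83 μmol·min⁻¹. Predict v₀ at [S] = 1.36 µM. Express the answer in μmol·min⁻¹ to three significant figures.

In the Eadie–Hofstee form v = Vmax − Km·(v/[S]), the slope is −Km and the intercept is Vmax, so Km = 2.14 µM and Vmax = 2.83 μmol·min⁻¹.
v = 2.83 × 1.36/(2.14 + 1.36) = 1.10 μmol·min⁻¹.

1.10 μmol·min⁻¹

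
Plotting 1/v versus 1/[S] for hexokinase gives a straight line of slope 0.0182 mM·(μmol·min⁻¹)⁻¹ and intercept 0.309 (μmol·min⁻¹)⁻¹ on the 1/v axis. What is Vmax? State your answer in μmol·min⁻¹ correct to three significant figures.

3.24 μmol·min⁻¹

The y-intercept of a Lineweaver–Burk plot equals 1/Vmax, so Vmax = 1/0.309 = 3.24 μmol·min⁻¹.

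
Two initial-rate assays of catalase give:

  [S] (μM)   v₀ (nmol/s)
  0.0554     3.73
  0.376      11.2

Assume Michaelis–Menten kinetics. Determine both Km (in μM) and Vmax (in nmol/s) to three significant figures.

Km = 0.199 μM; Vmax = 17.1 nmol/s

In reciprocal form, 1/v = (Km/Vmax)·(1/[S]) + 1/Vmax. The two points give (1/[S], 1/v) = (18.05, 0.2681) and (2.660, 0.08929).
Slope = (0.2681 − 0.08929)/(18.05 − 2.660) = 0.01162; intercept = 0.2681 − 0.01162×18.05 = 0.05839.
Vmax = 1/intercept = 17.1 nmol/s; Km = slope × Vmax = 0.01162 × 17.1 = 0.199 μM.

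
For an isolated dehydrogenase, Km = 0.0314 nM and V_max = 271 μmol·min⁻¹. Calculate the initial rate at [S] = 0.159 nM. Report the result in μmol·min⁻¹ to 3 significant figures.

v = Vmax·[S]/(Km + [S]) = 271 × 0.159 / (0.0314 + 0.159)
  = 43.09 / 0.1904 = 226 μmol·min⁻¹.

226 μmol·min⁻¹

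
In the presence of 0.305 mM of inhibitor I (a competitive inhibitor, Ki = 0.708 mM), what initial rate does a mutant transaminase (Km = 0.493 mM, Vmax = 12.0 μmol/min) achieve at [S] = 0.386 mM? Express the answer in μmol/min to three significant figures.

α = 1 + [I]/Ki = 1 + 0.305/0.708 = 1.431.
For a competitive inhibitor, Vmax is unchanged and the apparent Km becomes α·Km: Km,app = 0.705 mM, Vmax,app = 12.0 μmol/min.
v = Vmax,app·[S]/(Km,app + [S]) = 12.0 × 0.386/(0.705 + 0.386) = 4.24 μmol/min.

4.24 μmol/min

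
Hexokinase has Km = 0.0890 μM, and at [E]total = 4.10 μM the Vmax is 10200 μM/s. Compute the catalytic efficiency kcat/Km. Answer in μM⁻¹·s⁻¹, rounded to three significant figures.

kcat = Vmax/[E]total = 10200/4.10 = 2490 s⁻¹.
kcat/Km = 2490/0.0890 = 28000 μM⁻¹·s⁻¹.

28000 μM⁻¹·s⁻¹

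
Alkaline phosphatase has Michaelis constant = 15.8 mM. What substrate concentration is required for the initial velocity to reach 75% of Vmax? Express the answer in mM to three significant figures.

47.4 mM

v/Vmax = [S]/(Km+[S]) = 0.75, so [S] = Km·0.75/(1 − 0.75) = 15.8 × 3.000.
[S] = 47.4 mM.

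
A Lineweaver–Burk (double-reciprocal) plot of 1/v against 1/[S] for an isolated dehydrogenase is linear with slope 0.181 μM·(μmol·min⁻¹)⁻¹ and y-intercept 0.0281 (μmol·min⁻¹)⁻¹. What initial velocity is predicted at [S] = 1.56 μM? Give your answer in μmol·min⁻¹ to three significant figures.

The y-intercept is 1/Vmax, so Vmax = 1/0.0281 = 35.6 μmol·min⁻¹.
The slope is Km/Vmax, so Km = 0.181 × 35.6 = 6.44 μM.
Then v = 35.6 × 1.56/(6.44 + 1.56) = 6.94 μmol·min⁻¹.

6.94 μmol·min⁻¹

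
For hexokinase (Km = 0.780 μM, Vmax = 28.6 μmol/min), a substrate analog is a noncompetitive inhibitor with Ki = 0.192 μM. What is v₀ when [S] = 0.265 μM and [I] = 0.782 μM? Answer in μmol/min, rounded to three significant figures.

1.43 μmol/min

With α = 1 + [I]/Ki = 1 + 0.782/0.192 = 5.073, the noncompetitive rate law is v = (Vmax/α)·[S] / (Km + [S]).
v = (28.6/5.073)×0.265 / (0.780 + 0.265) = 1.494/1.045 = 1.43 μmol/min.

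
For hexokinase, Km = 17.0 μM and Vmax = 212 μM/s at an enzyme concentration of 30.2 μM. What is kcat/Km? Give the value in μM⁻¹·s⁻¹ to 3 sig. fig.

kcat = Vmax/[E]total = 212/30.2 = 7.02 s⁻¹.
kcat/Km = 7.02/17.0 = 0.413 μM⁻¹·s⁻¹.

0.413 μM⁻¹·s⁻¹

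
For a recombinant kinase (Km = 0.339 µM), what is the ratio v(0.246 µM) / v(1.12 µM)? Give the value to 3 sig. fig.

0.548

Since Vmax cancels, v₂/v₁ = [S]₂(Km+[S]₁) / [S]₁(Km+[S]₂).
= 0.246×(0.339+1.12) / (1.12×(0.339+0.246)) = 0.3589/0.6552 = 0.548.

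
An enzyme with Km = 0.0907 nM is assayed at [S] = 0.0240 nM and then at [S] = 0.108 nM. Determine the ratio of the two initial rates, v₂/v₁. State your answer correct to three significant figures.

2.60

The fractional saturations are [S]/(Km+[S]) = 0.0240/0.1147 = 0.2092 and 0.108/0.1987 = 0.5435.
v₂/v₁ is just their ratio: 0.5435/0.2092 = 2.60.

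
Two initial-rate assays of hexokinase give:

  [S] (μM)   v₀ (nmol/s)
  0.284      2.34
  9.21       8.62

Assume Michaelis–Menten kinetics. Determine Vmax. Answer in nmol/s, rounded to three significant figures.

From v = Vmax[S]/(Km+[S]), each point gives Vmax = v(Km+[S])/[S].
Equating: 2.34(Km+0.284)/0.284 = 8.62(Km+9.21)/9.21.
8.239·Km + 2.34 = 0.9359·Km + 8.62, so (8.239 − 0.9359)·Km = 8.62 − 2.34.
Km = 6.280/7.303 = 0.860 μM; then Vmax = 2.34(0.860+0.284)/0.284 = 9.42 nmol/s.

9.42 nmol/s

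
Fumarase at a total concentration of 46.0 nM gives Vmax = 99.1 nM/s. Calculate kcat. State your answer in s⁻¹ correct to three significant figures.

kcat = Vmax/[E]total = 99.1 nM/s / 46.0 nM = 2.15 s⁻¹.

2.15 s⁻¹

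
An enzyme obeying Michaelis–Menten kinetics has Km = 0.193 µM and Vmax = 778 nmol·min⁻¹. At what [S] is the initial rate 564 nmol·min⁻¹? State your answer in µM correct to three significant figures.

0.509 µM

Rearranging v = Vmax[S]/(Km+[S]) gives [S] = Km·v/(Vmax − v).
[S] = 0.193 × 564 / (778 − 564) = 108.9/214.0 = 0.509 µM.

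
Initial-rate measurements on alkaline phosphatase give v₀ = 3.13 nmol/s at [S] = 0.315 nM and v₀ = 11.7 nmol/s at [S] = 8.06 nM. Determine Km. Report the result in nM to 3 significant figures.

1.01 nM

In reciprocal form, 1/v = (Km/Vmax)·(1/[S]) + 1/Vmax. The two points give (1/[S], 1/v) = (3.175, 0.3195) and (0.1241, 0.08547).
Slope = (0.3195 − 0.08547)/(3.175 − 0.1241) = 0.07671; intercept = 0.3195 − 0.07671×3.175 = 0.07595.
Vmax = 1/intercept = 13.2 nmol/s; Km = slope × Vmax = 0.07671 × 13.2 = 1.01 nM.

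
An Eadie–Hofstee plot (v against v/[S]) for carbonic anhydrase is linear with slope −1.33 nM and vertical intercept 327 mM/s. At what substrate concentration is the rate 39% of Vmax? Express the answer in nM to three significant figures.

0.850 nM

The Eadie–Hofstee slope gives Km = 1.33 nM (slope = −Km).
v/Vmax = [S]/(Km+[S]) = 0.39 ⇒ [S] = Km·0.39/(1−0.39) = 1.33 × 0.6393 = 0.850 nM.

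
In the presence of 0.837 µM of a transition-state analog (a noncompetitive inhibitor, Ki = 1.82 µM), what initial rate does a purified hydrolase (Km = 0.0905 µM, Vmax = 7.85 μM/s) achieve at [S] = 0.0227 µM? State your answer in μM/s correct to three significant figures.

1.08 μM/s

With α = 1 + [I]/Ki = 1 + 0.837/1.82 = 1.460, the noncompetitive rate law is v = (Vmax/α)·[S] / (Km + [S]).
v = (7.85/1.460)×0.0227 / (0.0905 + 0.0227) = 0.1221/0.1132 = 1.08 μM/s.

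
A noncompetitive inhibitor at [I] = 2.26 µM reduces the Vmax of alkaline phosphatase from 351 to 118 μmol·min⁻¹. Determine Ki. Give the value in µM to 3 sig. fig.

Noncompetitive: Vmax,app = Vmax/α with α = 1 + [I]/Ki.
α = Vmax/Vmax,app = 351/118 = 2.975.
Ki = [I]/(α − 1) = 2.26/1.975 = 1.14 µM.

1.14 µM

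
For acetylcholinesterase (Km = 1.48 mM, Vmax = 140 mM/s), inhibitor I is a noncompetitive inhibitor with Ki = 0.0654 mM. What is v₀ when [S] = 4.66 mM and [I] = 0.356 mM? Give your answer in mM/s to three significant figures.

α = 1 + [I]/Ki = 1 + 0.356/0.0654 = 6.443.
For a noncompetitive inhibitor, Vmax is reduced to Vmax/α while Km is unchanged: Km,app = 1.48 mM, Vmax,app = 21.7 mM/s.
v = Vmax,app·[S]/(Km,app + [S]) = 21.7 × 4.66/(1.48 + 4.66) = 16.5 mM/s.

16.5 mM/s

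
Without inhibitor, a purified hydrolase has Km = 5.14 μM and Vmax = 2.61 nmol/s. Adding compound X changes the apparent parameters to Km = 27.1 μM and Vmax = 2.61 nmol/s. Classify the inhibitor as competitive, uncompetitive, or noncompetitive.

competitive

Km increases (5.14 → 27.1 μM) while Vmax is unchanged — the hallmark of competitive inhibition.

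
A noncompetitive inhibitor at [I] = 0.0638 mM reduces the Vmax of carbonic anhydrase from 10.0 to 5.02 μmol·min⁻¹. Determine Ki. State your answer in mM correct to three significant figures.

0.0643 mM

Noncompetitive: Vmax,app = Vmax/α with α = 1 + [I]/Ki.
α = Vmax/Vmax,app = 10.0/5.02 = 1.992.
Ki = [I]/(α − 1) = 0.0638/0.9920 = 0.0643 mM.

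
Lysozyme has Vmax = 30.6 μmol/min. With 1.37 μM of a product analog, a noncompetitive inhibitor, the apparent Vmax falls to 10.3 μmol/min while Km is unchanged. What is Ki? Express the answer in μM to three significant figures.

0.695 μM

Noncompetitive: Vmax,app = Vmax/α with α = 1 + [I]/Ki.
α = Vmax/Vmax,app = 30.6/10.3 = 2.971.
Ki = [I]/(α − 1) = 1.37/1.971 = 0.695 μM.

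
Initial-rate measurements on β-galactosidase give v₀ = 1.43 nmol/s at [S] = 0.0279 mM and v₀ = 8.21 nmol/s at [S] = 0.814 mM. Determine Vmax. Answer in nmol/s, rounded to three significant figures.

In reciprocal form, 1/v = (Km/Vmax)·(1/[S]) + 1/Vmax. The two points give (1/[S], 1/v) = (35.84, 0.6993) and (1.229, 0.1218).
Slope = (0.6993 − 0.1218)/(35.84 − 1.229) = 0.01668; intercept = 0.6993 − 0.01668×35.84 = 0.1013.
Vmax = 1/intercept = 9.87 nmol/s; Km = slope × Vmax = 0.01668 × 9.87 = 0.165 mM.

9.87 nmol/s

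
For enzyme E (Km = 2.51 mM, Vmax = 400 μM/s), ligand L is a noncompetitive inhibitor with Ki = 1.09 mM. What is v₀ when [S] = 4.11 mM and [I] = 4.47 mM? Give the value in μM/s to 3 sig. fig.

α = 1 + [I]/Ki = 1 + 4.47/1.09 = 5.101.
For a noncompetitive inhibitor, Vmax is reduced to Vmax/α while Km is unchanged: Km,app = 2.51 mM, Vmax,app = 78.4 μM/s.
v = Vmax,app·[S]/(Km,app + [S]) = 78.4 × 4.11/(2.51 + 4.11) = 48.7 μM/s.

48.7 μM/s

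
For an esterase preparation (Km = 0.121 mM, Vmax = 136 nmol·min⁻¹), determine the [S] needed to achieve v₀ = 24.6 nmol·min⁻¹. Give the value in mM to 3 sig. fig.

0.0267 mM

The required fractional saturation is v/Vmax = 24.6/136 = 0.1809.
Then [S]/(Km+[S]) = 0.1809 ⇒ [S] = 0.121 × 0.1809/(1 − 0.1809) = 0.0267 mM.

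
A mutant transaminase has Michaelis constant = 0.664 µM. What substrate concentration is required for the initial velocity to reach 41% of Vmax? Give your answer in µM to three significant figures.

0.461 µM

v/Vmax = [S]/(Km+[S]) = 0.41, so [S] = Km·0.41/(1 − 0.41) = 0.664 × 0.6949.
[S] = 0.461 µM.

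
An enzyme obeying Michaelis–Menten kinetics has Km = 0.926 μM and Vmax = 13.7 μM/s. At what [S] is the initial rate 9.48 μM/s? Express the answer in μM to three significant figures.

The required fractional saturation is v/Vmax = 9.48/13.7 = 0.6920.
Then [S]/(Km+[S]) = 0.6920 ⇒ [S] = 0.926 × 0.6920/(1 − 0.6920) = 2.08 μM.

2.08 μM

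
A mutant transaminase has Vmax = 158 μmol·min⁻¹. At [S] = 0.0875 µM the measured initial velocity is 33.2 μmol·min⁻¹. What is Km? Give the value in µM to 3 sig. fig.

0.329 µM

From v = Vmax[S]/(Km+[S]), Km = [S](Vmax − v)/v.
Km = 0.0875 × (158 − 33.2) / 33.2 = 10.92/33.2 = 0.329 µM.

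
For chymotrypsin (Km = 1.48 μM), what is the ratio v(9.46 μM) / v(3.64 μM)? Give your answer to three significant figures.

1.22

Since Vmax cancels, v₂/v₁ = [S]₂(Km+[S]₁) / [S]₁(Km+[S]₂).
= 9.46×(1.48+3.64) / (3.64×(1.48+9.46)) = 48.44/39.82 = 1.22.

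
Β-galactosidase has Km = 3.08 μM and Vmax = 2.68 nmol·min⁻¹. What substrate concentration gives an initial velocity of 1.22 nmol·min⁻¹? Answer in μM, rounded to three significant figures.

The required fractional saturation is v/Vmax = 1.22/2.68 = 0.4552.
Then [S]/(Km+[S]) = 0.4552 ⇒ [S] = 3.08 × 0.4552/(1 − 0.4552) = 2.57 μM.

2.57 μM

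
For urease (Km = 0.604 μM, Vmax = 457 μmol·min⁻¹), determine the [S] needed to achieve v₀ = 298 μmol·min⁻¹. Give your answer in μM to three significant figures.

1.13 μM

Rearranging v = Vmax[S]/(Km+[S]) gives [S] = Km·v/(Vmax − v).
[S] = 0.604 × 298 / (457 − 298) = 180.0/159.0 = 1.13 μM.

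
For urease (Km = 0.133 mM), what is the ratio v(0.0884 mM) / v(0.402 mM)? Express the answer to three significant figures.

Since Vmax cancels, v₂/v₁ = [S]₂(Km+[S]₁) / [S]₁(Km+[S]₂).
= 0.0884×(0.133+0.402) / (0.402×(0.133+0.0884)) = 0.04729/0.08900 = 0.531.

0.531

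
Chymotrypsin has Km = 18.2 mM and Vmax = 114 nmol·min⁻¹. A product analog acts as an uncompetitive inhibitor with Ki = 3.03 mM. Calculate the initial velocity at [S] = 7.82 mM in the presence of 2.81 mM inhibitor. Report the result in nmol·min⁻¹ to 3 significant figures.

26.8 nmol·min⁻¹

α = 1 + [I]/Ki = 1 + 2.81/3.03 = 1.927.
For an uncompetitive inhibitor, both parameters are divided by α, giving Vmax/α and Km/α: Km,app = 9.44 mM, Vmax,app = 59.1 nmol·min⁻¹.
v = Vmax,app·[S]/(Km,app + [S]) = 59.1 × 7.82/(9.44 + 7.82) = 26.8 nmol·min⁻¹.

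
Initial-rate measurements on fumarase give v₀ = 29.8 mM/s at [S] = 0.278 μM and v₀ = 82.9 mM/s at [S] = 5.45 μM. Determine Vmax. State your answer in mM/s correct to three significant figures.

In reciprocal form, 1/v = (Km/Vmax)·(1/[S]) + 1/Vmax. The two points give (1/[S], 1/v) = (3.597, 0.03356) and (0.1835, 0.01206).
Slope = (0.03356 − 0.01206)/(3.597 − 0.1835) = 0.006297; intercept = 0.03356 − 0.006297×3.597 = 0.01091.
Vmax = 1/intercept = 91.7 mM/s; Km = slope × Vmax = 0.006297 × 91.7 = 0.577 μM.

91.7 mM/s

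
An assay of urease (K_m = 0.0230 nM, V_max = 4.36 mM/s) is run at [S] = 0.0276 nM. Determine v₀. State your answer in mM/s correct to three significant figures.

v = Vmax·[S]/(Km + [S]) = 4.36 × 0.0276 / (0.0230 + 0.0276)
  = 0.1203 / 0.05060 = 2.38 mM/s.

2.38 mM/s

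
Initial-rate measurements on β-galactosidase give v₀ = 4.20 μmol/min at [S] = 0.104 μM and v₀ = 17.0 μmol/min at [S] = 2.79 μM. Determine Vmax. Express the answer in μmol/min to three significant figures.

In reciprocal form, 1/v = (Km/Vmax)·(1/[S]) + 1/Vmax. The two points give (1/[S], 1/v) = (9.615, 0.2381) and (0.3584, 0.05882).
Slope = (0.2381 − 0.05882)/(9.615 − 0.3584) = 0.01937; intercept = 0.2381 − 0.01937×9.615 = 0.05188.
Vmax = 1/intercept = 19.3 μmol/min; Km = slope × Vmax = 0.01937 × 19.3 = 0.373 μM.

19.3 μmol/min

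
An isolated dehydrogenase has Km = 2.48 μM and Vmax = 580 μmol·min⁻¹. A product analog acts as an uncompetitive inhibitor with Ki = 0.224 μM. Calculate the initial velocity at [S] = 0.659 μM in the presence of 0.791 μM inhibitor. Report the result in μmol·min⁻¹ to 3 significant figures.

69.9 μmol·min⁻¹

α = 1 + [I]/Ki = 1 + 0.791/0.224 = 4.531.
For an uncompetitive inhibitor, both parameters are divided by α, giving Vmax/α and Km/α: Km,app = 0.547 μM, Vmax,app = 128 μmol·min⁻¹.
v = Vmax,app·[S]/(Km,app + [S]) = 128 × 0.659/(0.547 + 0.659) = 69.9 μmol·min⁻¹.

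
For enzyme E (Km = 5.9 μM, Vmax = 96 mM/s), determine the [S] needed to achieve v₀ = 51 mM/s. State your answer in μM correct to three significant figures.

Rearranging v = Vmax[S]/(Km+[S]) gives [S] = Km·v/(Vmax − v).
[S] = 5.9 × 51 / (96 − 51) = 300.9/45.00 = 6.69 μM.

6.69 μM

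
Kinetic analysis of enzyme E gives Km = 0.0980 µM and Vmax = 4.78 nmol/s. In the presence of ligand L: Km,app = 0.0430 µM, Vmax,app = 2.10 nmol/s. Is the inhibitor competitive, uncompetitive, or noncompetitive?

Both Km and Vmax decrease by the same factor (~2.28-fold) — characteristic of uncompetitive inhibition.

uncompetitive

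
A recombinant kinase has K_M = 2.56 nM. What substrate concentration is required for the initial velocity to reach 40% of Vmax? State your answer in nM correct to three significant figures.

v/Vmax = [S]/(Km+[S]) = 0.4, so [S] = Km·0.4/(1 − 0.4) = 2.56 × 0.6667.
[S] = 1.71 nM.

1.71 nM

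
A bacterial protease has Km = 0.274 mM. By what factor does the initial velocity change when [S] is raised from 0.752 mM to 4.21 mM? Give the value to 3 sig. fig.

The fractional saturations are [S]/(Km+[S]) = 0.752/1.026 = 0.7329 and 4.21/4.484 = 0.9389.
v₂/v₁ is just their ratio: 0.9389/0.7329 = 1.28.

1.28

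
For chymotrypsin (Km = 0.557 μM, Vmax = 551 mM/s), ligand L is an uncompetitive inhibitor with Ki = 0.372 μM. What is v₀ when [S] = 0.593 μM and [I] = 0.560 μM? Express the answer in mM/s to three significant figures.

160 mM/s

α = 1 + [I]/Ki = 1 + 0.560/0.372 = 2.505.
For an uncompetitive inhibitor, both parameters are divided by α, giving Vmax/α and Km/α: Km,app = 0.222 μM, Vmax,app = 220 mM/s.
v = Vmax,app·[S]/(Km,app + [S]) = 220 × 0.593/(0.222 + 0.593) = 160 mM/s.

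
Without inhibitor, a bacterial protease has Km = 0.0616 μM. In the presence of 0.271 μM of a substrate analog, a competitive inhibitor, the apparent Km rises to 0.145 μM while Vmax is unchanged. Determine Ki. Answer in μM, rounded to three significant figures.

Competitive: Km,app = α·Km with α = 1 + [I]/Ki.
α = Km,app/Km = 0.145/0.0616 = 2.354.
Ki = [I]/(α − 1) = 0.271/1.354 = 0.200 μM.

0.200 μM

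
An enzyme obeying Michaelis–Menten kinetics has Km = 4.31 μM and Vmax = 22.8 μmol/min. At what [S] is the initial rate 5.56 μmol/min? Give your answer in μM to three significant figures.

Rearranging v = Vmax[S]/(Km+[S]) gives [S] = Km·v/(Vmax − v).
[S] = 4.31 × 5.56 / (22.8 − 5.56) = 23.96/17.24 = 1.39 μM.

1.39 μM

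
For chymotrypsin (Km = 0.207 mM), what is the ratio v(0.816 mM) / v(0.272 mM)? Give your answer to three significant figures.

Since Vmax cancels, v₂/v₁ = [S]₂(Km+[S]₁) / [S]₁(Km+[S]₂).
= 0.816×(0.207+0.272) / (0.272×(0.207+0.816)) = 0.3909/0.2783 = 1.40.

1.40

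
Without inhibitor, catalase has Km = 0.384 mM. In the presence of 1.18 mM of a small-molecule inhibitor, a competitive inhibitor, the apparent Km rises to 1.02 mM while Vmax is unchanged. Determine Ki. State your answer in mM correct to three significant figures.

Competitive: Km,app = α·Km with α = 1 + [I]/Ki.
α = Km,app/Km = 1.02/0.384 = 2.656.
Ki = [I]/(α − 1) = 1.18/1.656 = 0.712 mM.

0.712 mM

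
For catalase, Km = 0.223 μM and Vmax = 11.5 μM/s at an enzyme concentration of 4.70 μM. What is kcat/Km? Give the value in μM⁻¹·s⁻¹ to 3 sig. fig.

kcat = Vmax/[E]total = 11.5/4.70 = 2.45 s⁻¹.
kcat/Km = 2.45/0.223 = 11.0 μM⁻¹·s⁻¹.

11.0 μM⁻¹·s⁻¹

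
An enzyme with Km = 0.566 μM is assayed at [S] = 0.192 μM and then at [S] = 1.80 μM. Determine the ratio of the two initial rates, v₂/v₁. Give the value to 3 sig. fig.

3.00

Since Vmax cancels, v₂/v₁ = [S]₂(Km+[S]₁) / [S]₁(Km+[S]₂).
= 1.80×(0.566+0.192) / (0.192×(0.566+1.80)) = 1.364/0.4543 = 3.00.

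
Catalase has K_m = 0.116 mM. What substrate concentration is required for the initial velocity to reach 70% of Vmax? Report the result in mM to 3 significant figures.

v/Vmax = [S]/(Km+[S]) = 0.7, so [S] = Km·0.7/(1 − 0.7) = 0.116 × 2.333.
[S] = 0.271 mM.

0.271 mM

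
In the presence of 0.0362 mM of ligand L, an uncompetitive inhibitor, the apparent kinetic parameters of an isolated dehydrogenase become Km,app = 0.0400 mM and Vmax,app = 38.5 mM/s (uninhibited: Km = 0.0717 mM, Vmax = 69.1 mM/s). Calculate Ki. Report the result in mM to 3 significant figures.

0.0455 mM

Uncompetitive: Vmax,app = Vmax/α (and Km,app = Km/α) with α = 1 + [I]/Ki.
α = Vmax/Vmax,app = 69.1/38.5 = 1.795.
Ki = [I]/(α − 1) = 0.0362/0.7948 = 0.0455 mM.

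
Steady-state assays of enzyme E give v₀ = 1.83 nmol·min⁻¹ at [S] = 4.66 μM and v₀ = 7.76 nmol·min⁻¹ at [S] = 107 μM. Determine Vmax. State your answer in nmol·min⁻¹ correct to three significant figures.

9.10 nmol·min⁻¹

In reciprocal form, 1/v = (Km/Vmax)·(1/[S]) + 1/Vmax. The two points give (1/[S], 1/v) = (0.2146, 0.5464) and (0.009346, 0.1289).
Slope = (0.5464 − 0.1289)/(0.2146 − 0.009346) = 2.035; intercept = 0.5464 − 2.035×0.2146 = 0.1099.
Vmax = 1/intercept = 9.10 nmol·min⁻¹; Km = slope × Vmax = 2.035 × 9.10 = 18.5 μM.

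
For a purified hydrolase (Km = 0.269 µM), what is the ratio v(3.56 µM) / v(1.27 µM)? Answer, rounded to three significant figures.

Since Vmax cancels, v₂/v₁ = [S]₂(Km+[S]₁) / [S]₁(Km+[S]₂).
= 3.56×(0.269+1.27) / (1.27×(0.269+3.56)) = 5.479/4.863 = 1.13.

1.13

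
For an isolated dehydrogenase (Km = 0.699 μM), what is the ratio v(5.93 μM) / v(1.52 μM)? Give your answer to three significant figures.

Since Vmax cancels, v₂/v₁ = [S]₂(Km+[S]₁) / [S]₁(Km+[S]₂).
= 5.93×(0.699+1.52) / (1.52×(0.699+5.93)) = 13.16/10.08 = 1.31.

1.31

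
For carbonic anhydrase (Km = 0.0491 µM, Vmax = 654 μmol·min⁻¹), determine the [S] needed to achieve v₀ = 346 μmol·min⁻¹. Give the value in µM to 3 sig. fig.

0.0552 µM

Rearranging v = Vmax[S]/(Km+[S]) gives [S] = Km·v/(Vmax − v).
[S] = 0.0491 × 346 / (654 − 346) = 16.99/308.0 = 0.0552 µM.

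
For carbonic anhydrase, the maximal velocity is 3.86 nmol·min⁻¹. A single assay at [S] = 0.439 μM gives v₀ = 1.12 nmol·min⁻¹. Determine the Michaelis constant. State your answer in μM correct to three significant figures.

1.07 μM

v/Vmax = 1.12/3.86 = 0.2902 = [S]/(Km+[S]).
So Km + [S] = [S]/0.2902 = 1.513 μM, giving Km = 1.513 − 0.439 = 1.07 μM.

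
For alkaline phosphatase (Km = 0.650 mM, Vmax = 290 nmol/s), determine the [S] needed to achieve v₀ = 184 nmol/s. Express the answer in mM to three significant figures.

The required fractional saturation is v/Vmax = 184/290 = 0.6345.
Then [S]/(Km+[S]) = 0.6345 ⇒ [S] = 0.650 × 0.6345/(1 − 0.6345) = 1.13 mM.

1.13 mM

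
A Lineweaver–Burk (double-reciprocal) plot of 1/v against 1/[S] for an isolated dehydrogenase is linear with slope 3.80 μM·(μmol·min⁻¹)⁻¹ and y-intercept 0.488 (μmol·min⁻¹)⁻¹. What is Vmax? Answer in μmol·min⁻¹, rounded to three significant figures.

The y-intercept of a Lineweaver–Burk plot equals 1/Vmax, so Vmax = 1/0.488 = 2.05 μmol·min⁻¹.

2.05 μmol·min⁻¹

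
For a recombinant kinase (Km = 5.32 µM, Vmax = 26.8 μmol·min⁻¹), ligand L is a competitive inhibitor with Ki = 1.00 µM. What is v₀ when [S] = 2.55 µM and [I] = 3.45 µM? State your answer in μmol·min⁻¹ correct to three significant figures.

With α = 1 + [I]/Ki = 1 + 3.45/1.00 = 4.450, the competitive rate law is v = Vmax[S] / (αKm + [S]).
v = 26.8×2.55 / (4.450×5.32 + 2.55) = 68.34/26.22 = 2.61 μmol·min⁻¹.

2.61 μmol·min⁻¹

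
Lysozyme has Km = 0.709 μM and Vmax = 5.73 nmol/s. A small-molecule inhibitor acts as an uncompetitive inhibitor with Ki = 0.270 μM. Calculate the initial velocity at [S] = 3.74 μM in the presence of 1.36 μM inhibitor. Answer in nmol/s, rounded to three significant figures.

0.920 nmol/s

With α = 1 + [I]/Ki = 1 + 1.36/0.270 = 6.037, the uncompetitive rate law is v = (Vmax/α)·[S] / (Km/α + [S]).
v = (5.73/6.037)×3.74 / (0.709/6.037 + 3.74) = 3.550/3.857 = 0.920 nmol/s.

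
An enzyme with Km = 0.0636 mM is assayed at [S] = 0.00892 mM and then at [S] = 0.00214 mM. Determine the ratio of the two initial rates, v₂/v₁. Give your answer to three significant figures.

The fractional saturations are [S]/(Km+[S]) = 0.00892/0.07252 = 0.1230 and 0.00214/0.06574 = 0.03255.
v₂/v₁ is just their ratio: 0.03255/0.1230 = 0.265.

0.265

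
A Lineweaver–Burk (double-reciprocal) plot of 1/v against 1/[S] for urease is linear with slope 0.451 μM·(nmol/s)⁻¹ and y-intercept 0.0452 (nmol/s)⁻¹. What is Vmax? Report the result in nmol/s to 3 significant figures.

The y-intercept of a Lineweaver–Burk plot equals 1/Vmax, so Vmax = 1/0.0452 = 22.1 nmol/s.

22.1 nmol/s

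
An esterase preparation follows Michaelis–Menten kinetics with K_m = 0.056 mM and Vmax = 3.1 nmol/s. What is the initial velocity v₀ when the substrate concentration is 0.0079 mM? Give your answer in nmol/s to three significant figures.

0.383 nmol/s

[S]/(Km+[S]) = 0.0079/0.06390 = 0.1236, the fractional saturation.
v = 0.1236 × Vmax = 0.1236 × 3.1 = 0.383 nmol/s.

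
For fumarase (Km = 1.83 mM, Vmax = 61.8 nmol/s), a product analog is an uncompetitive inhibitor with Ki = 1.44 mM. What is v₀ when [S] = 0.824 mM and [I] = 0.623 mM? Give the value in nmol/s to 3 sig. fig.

α = 1 + [I]/Ki = 1 + 0.623/1.44 = 1.433.
For an uncompetitive inhibitor, both parameters are divided by α, giving Vmax/α and Km/α: Km,app = 1.28 mM, Vmax,app = 43.1 nmol/s.
v = Vmax,app·[S]/(Km,app + [S]) = 43.1 × 0.824/(1.28 + 0.824) = 16.9 nmol/s.

16.9 nmol/s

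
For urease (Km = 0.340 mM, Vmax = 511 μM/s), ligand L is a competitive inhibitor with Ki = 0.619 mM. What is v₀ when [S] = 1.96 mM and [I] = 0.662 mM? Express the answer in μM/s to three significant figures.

α = 1 + [I]/Ki = 1 + 0.662/0.619 = 2.069.
For a competitive inhibitor, Vmax is unchanged and the apparent Km becomes α·Km: Km,app = 0.704 mM, Vmax,app = 511 μM/s.
v = Vmax,app·[S]/(Km,app + [S]) = 511 × 1.96/(0.704 + 1.96) = 376 μM/s.

376 μM/s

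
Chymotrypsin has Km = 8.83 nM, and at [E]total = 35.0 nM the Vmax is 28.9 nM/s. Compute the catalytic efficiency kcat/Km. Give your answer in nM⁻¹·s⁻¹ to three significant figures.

0.0935 nM⁻¹·s⁻¹

kcat = Vmax/[E]total = 28.9/35.0 = 0.826 s⁻¹.
kcat/Km = 0.826/8.83 = 0.0935 nM⁻¹·s⁻¹.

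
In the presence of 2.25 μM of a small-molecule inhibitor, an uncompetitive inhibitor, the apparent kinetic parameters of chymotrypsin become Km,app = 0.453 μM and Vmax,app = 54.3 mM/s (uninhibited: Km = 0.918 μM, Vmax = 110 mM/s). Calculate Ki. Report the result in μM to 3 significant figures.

Uncompetitive: Vmax,app = Vmax/α (and Km,app = Km/α) with α = 1 + [I]/Ki.
α = Vmax/Vmax,app = 110/54.3 = 2.026.
Since α = 1 + [I]/Ki, [I]/Ki = 2.026 − 1 = 1.026 and Ki = 2.25/1.026 = 2.19 μM.

2.19 μM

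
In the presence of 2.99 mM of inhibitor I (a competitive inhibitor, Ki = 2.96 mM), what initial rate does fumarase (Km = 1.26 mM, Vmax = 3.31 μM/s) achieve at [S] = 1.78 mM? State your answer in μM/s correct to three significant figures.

1.37 μM/s

α = 1 + [I]/Ki = 1 + 2.99/2.96 = 2.010.
For a competitive inhibitor, Vmax is unchanged and the apparent Km becomes α·Km: Km,app = 2.53 mM, Vmax,app = 3.31 μM/s.
v = Vmax,app·[S]/(Km,app + [S]) = 3.31 × 1.78/(2.53 + 1.78) = 1.37 μM/s.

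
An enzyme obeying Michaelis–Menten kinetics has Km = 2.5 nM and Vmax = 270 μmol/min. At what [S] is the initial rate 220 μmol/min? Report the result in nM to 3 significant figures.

Rearranging v = Vmax[S]/(Km+[S]) gives [S] = Km·v/(Vmax − v).
[S] = 2.5 × 220 / (270 − 220) = 550.0/50.00 = 11.0 nM.

11.0 nM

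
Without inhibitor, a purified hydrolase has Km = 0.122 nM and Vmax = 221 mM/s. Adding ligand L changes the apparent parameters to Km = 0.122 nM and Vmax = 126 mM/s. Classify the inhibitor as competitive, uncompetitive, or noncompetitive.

Vmax decreases (221 → 126 mM/s) while Km is unchanged — pure noncompetitive inhibition.

noncompetitive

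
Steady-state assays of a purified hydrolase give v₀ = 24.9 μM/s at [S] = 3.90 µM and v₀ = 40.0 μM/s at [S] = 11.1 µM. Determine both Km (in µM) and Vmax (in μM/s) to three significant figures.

In reciprocal form, 1/v = (Km/Vmax)·(1/[S]) + 1/Vmax. The two points give (1/[S], 1/v) = (0.2564, 0.04016) and (0.09009, 0.02500).
Slope = (0.04016 − 0.02500)/(0.2564 − 0.09009) = 0.09115; intercept = 0.04016 − 0.09115×0.2564 = 0.01679.
Vmax = 1/intercept = 59.6 μM/s; Km = slope × Vmax = 0.09115 × 59.6 = 5.43 µM.

Km = 5.43 µM; Vmax = 59.6 μM/s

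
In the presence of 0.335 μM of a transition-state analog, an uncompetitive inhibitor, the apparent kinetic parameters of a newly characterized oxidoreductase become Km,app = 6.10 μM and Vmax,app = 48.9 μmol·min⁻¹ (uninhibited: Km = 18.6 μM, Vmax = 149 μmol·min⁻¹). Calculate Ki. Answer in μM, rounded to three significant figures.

Uncompetitive: Vmax,app = Vmax/α (and Km,app = Km/α) with α = 1 + [I]/Ki.
α = Vmax/Vmax,app = 149/48.9 = 3.047.
Ki = [I]/(α − 1) = 0.335/2.047 = 0.164 μM.

0.164 μM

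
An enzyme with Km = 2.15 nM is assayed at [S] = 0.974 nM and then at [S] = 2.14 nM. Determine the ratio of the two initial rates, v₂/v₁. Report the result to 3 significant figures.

1.60

Since Vmax cancels, v₂/v₁ = [S]₂(Km+[S]₁) / [S]₁(Km+[S]₂).
= 2.14×(2.15+0.974) / (0.974×(2.15+2.14)) = 6.685/4.178 = 1.60.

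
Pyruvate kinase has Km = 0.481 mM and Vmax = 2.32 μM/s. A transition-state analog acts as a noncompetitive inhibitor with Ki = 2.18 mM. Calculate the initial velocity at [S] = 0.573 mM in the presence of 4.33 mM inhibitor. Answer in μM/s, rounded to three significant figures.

With α = 1 + [I]/Ki = 1 + 4.33/2.18 = 2.986, the noncompetitive rate law is v = (Vmax/α)·[S] / (Km + [S]).
v = (2.32/2.986)×0.573 / (0.481 + 0.573) = 0.4452/1.054 = 0.422 μM/s.

0.422 μM/s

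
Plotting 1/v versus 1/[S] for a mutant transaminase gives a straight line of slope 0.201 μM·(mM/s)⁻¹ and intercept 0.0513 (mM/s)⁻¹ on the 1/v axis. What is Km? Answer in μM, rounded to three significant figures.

y-intercept = 1/Vmax ⇒ Vmax = 19.5 mM/s; slope = Km/Vmax ⇒ Km = slope × Vmax.
Km = 0.201 × 19.5 = 3.92 μM.

3.92 μM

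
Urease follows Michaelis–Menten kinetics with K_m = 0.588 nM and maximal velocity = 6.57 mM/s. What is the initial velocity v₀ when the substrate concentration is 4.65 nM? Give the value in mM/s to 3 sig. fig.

v = Vmax·[S]/(Km + [S]) = 6.57 × 4.65 / (0.588 + 4.65)
  = 30.55 / 5.238 = 5.83 mM/s.

5.83 mM/s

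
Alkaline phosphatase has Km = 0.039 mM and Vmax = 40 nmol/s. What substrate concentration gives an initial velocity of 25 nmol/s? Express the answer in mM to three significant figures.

0.0650 mM

Rearranging v = Vmax[S]/(Km+[S]) gives [S] = Km·v/(Vmax − v).
[S] = 0.039 × 25 / (40 − 25) = 0.9750/15.00 = 0.0650 mM.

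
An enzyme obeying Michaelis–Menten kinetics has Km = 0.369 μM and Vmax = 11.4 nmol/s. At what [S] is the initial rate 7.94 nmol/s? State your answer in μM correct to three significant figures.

0.847 μM

The required fractional saturation is v/Vmax = 7.94/11.4 = 0.6965.
Then [S]/(Km+[S]) = 0.6965 ⇒ [S] = 0.369 × 0.6965/(1 − 0.6965) = 0.847 μM.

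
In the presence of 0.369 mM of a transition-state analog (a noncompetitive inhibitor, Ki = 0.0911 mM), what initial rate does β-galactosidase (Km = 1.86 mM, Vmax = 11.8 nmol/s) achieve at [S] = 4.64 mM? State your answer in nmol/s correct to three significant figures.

With α = 1 + [I]/Ki = 1 + 0.369/0.0911 = 5.050, the noncompetitive rate law is v = (Vmax/α)·[S] / (Km + [S]).
v = (11.8/5.050)×4.64 / (1.86 + 4.64) = 10.84/6.500 = 1.67 nmol/s.

1.67 nmol/s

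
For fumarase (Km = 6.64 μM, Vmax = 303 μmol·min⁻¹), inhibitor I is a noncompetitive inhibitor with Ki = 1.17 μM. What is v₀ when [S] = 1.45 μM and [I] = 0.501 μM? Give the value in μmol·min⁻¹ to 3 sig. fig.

38.0 μmol·min⁻¹

With α = 1 + [I]/Ki = 1 + 0.501/1.17 = 1.428, the noncompetitive rate law is v = (Vmax/α)·[S] / (Km + [S]).
v = (303/1.428)×1.45 / (6.64 + 1.45) = 307.6/8.090 = 38.0 μmol·min⁻¹.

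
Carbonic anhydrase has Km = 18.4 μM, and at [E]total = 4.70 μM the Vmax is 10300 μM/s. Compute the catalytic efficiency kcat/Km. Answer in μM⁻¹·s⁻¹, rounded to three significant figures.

119 μM⁻¹·s⁻¹

kcat = Vmax/[E]total = 10300/4.70 = 2190 s⁻¹.
kcat/Km = 2190/18.4 = 119 μM⁻¹·s⁻¹.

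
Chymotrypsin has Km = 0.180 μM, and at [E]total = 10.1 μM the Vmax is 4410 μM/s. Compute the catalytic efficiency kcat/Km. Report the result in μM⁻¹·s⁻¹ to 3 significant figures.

2430 μM⁻¹·s⁻¹

kcat = Vmax/[E]total = 4410/10.1 = 437 s⁻¹.
kcat/Km = 437/0.180 = 2430 μM⁻¹·s⁻¹.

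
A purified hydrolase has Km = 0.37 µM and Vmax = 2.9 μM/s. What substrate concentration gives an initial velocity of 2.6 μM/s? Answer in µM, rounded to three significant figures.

Rearranging v = Vmax[S]/(Km+[S]) gives [S] = Km·v/(Vmax − v).
[S] = 0.37 × 2.6 / (2.9 − 2.6) = 0.9620/0.3000 = 3.21 µM.

3.21 µM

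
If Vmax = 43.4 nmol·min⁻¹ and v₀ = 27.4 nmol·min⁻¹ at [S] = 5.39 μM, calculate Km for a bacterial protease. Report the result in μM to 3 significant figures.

3.15 μM

From v = Vmax[S]/(Km+[S]), Km = [S](Vmax − v)/v.
Km = 5.39 × (43.4 − 27.4) / 27.4 = 86.24/27.4 = 3.15 μM.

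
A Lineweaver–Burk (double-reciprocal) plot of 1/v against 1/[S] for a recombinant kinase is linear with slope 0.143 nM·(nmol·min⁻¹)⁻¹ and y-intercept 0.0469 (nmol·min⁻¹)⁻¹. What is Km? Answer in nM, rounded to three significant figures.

y-intercept = 1/Vmax ⇒ Vmax = 21.3 nmol·min⁻¹; slope = Km/Vmax ⇒ Km = slope × Vmax.
Km = 0.143 × 21.3 = 3.05 nM.

3.05 nM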